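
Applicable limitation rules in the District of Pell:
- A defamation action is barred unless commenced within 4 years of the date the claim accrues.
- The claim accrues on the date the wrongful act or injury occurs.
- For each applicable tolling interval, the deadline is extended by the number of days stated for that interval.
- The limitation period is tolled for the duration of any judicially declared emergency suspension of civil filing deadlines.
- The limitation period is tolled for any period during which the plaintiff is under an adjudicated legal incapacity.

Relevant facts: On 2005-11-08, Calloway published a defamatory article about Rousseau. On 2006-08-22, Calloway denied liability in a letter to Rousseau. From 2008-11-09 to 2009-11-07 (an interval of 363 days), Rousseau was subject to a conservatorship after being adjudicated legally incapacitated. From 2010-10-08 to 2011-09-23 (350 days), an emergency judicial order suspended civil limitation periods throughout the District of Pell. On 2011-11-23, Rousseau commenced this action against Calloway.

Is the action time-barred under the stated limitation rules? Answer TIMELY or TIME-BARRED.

The claim accrued on 2005-11-08, the date of the act.
4 years from 2005-11-08 is 2009-11-08.
The period was tolled for 363 days by the plaintiff's legal incapacity (2008-11-09 to 2009-11-07), pushing the deadline to 2010-11-06.
The emergency suspension of filing deadlines from 2010-10-08 to 2011-09-23 tolled the period for 350 days, extending the deadline to 2011-10-22.
The other events in the timeline have no effect on the limitation period under the stated rules.
Filing on 2011-11-23 missed the 2011-10-22 deadline — the action is time-barred.

TIME-BARRED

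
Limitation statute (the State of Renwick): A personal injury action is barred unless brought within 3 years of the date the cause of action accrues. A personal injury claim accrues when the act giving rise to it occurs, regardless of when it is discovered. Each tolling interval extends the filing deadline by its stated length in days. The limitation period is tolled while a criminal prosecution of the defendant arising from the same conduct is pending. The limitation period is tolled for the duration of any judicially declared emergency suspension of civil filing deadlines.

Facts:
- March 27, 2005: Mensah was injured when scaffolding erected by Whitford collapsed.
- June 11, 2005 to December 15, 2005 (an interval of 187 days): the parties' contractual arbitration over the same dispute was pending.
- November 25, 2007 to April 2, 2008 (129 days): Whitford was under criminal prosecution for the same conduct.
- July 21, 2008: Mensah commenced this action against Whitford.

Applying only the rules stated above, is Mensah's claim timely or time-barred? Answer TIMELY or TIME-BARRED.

The limitation period began to run on March 27, 2005.
3 years from March 27, 2005 is March 27, 2008.
The period was tolled for 129 days by the pending criminal prosecution (November 25, 2007 to April 2, 2008), pushing the deadline to August 3, 2008.
Although a pending arbitration ran from June 11, 2005 to December 15, 2005, the stated rules do not make that a tolling event, so it is disregarded.
The July 21, 2008 filing precedes the August 3, 2008 deadline; the claim is timely.

TIMELY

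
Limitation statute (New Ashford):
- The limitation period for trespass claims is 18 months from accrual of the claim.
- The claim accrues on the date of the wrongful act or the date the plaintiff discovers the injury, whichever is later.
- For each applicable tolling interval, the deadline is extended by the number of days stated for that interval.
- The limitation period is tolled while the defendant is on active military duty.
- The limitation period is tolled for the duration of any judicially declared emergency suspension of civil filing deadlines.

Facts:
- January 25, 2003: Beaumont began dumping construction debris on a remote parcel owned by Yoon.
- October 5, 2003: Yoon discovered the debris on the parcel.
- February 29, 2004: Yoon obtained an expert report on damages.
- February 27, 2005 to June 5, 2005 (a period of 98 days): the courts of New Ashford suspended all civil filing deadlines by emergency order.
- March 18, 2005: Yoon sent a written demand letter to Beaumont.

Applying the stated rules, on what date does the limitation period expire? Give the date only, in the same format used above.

July 12, 2005

Taking the later of the act (January 25, 2003) and discovery (October 5, 2003), the claim accrued on October 5, 2003.
The untolled deadline — 18 months after October 5, 2003 — is April 5, 2005.
The period was tolled for 98 days by the emergency suspension of filing deadlines (February 27, 2005 to June 5, 2005), pushing the deadline to July 12, 2005.
None of the other events listed affects the running of the period under the stated rules.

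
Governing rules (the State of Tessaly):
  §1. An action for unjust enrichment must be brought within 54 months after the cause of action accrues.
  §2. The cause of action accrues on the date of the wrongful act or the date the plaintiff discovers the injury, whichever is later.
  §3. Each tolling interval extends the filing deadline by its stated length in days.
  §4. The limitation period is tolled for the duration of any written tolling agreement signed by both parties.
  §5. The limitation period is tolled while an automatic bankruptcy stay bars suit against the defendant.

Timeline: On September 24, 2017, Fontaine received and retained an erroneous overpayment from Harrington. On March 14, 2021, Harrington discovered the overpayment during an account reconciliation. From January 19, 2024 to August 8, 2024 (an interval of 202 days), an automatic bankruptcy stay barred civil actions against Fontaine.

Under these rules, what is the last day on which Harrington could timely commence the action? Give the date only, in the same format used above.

Taking the later of the act (September 24, 2017) and discovery (March 14, 2021), the claim accrued on March 14, 2021.
The untolled deadline — 54 months after March 14, 2021 — is September 14, 2025.
The automatic bankruptcy stay from January 19, 2024 to August 8, 2024 tolled the period for 202 days, extending the deadline to April 4, 2026.

April 4, 2026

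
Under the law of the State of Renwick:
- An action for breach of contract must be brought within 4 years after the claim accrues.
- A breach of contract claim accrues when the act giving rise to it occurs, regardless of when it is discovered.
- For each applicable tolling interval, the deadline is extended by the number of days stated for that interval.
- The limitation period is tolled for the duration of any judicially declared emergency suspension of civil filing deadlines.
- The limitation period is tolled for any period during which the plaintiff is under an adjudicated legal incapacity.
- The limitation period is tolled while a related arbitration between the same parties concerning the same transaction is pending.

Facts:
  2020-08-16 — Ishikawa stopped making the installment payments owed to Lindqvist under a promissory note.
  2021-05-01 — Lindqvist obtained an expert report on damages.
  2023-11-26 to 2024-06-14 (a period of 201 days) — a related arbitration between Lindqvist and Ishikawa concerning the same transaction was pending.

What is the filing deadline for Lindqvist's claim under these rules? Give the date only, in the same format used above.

2025-03-05

The limitation period began to run on 2020-08-16.
Adding the 4 years base period to 2020-08-16 gives a deadline of 2024-08-16, before any tolling.
Because the pending related arbitration ran from 2023-11-26 to 2024-06-14, the deadline is extended by 201 days to 2025-03-05.
The other events in the timeline have no effect on the limitation period under the stated rules.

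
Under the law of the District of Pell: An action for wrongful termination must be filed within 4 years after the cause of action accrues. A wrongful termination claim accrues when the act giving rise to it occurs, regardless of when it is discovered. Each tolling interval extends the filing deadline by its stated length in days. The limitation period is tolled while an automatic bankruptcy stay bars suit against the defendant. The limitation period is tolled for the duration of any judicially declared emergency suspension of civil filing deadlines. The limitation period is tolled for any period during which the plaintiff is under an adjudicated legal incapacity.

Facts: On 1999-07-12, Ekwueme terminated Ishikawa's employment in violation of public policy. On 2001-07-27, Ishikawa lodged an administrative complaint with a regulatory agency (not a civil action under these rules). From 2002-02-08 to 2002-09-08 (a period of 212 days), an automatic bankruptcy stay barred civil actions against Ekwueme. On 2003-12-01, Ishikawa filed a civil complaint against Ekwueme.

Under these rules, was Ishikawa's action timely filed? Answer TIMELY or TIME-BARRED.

TIMELY

The cause of action accrued on 1999-07-12, the date of the act.
Adding the 4 years base period to 1999-07-12 gives a deadline of 2003-07-12, before any tolling.
The automatic bankruptcy stay from 2002-02-08 to 2002-09-08 tolled the period for 212 days, extending the deadline to 2004-02-09.
The other events in the timeline have no effect on the limitation period under the stated rules.
Filing on 2003-12-01 beat the 2004-02-09 deadline — the action is timely.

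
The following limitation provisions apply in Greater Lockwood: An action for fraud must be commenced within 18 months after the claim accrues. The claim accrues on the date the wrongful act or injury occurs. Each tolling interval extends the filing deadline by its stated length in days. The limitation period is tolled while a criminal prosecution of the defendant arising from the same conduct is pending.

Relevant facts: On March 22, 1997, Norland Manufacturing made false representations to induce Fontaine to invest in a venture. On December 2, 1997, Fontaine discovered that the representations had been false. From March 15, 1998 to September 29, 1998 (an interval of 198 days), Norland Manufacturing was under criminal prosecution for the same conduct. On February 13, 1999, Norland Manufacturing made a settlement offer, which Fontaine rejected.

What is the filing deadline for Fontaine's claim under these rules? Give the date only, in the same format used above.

April 8, 1999

Because the rule ties accrual to occurrence, the claim accrued on March 22, 1997, not on the December 2, 1997 discovery date.
18 months from March 22, 1997 is September 22, 1998.
The pending criminal prosecution from March 15, 1998 to September 29, 1998 tolled the period for 198 days, extending the deadline to April 8, 1999.
The other events in the timeline have no effect on the limitation period under the stated rules.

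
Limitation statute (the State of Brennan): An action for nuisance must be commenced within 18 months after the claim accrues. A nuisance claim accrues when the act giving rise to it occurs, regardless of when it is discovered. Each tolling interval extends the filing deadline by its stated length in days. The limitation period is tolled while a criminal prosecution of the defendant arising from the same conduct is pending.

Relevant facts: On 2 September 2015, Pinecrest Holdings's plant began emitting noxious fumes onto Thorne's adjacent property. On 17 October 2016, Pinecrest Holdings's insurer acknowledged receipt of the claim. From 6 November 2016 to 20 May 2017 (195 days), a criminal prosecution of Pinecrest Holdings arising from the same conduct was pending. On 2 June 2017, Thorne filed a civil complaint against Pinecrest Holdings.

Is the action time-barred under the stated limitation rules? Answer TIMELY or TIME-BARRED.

TIMELY

The limitation period began to run on 2 September 2015.
18 months from 2 September 2015 is 2 March 2017.
The period was tolled for 195 days by the pending criminal prosecution (6 November 2016 to 20 May 2017), pushing the deadline to 13 September 2017.
None of the other events listed affects the running of the period under the stated rules.
Filing on 2 June 2017 beat the 13 September 2017 deadline — the action is timely.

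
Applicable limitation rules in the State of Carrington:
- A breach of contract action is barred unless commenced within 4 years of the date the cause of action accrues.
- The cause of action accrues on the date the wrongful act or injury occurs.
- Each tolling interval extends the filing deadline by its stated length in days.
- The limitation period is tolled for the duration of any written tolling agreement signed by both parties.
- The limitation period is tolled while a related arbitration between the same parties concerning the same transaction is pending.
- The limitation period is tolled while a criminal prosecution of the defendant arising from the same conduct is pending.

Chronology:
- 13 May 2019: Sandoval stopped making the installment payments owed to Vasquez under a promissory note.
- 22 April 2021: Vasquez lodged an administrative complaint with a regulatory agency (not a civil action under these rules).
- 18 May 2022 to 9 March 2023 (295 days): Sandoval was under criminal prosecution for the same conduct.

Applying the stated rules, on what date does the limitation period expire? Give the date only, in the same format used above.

The cause of action accrued on 13 May 2019, the date of the act.
4 years from 13 May 2019 is 13 May 2023.
Because the pending criminal prosecution ran from 18 May 2022 to 9 March 2023, the deadline is extended by 295 days to 3 March 2024.
None of the other events listed affects the running of the period under the stated rules.

3 March 2024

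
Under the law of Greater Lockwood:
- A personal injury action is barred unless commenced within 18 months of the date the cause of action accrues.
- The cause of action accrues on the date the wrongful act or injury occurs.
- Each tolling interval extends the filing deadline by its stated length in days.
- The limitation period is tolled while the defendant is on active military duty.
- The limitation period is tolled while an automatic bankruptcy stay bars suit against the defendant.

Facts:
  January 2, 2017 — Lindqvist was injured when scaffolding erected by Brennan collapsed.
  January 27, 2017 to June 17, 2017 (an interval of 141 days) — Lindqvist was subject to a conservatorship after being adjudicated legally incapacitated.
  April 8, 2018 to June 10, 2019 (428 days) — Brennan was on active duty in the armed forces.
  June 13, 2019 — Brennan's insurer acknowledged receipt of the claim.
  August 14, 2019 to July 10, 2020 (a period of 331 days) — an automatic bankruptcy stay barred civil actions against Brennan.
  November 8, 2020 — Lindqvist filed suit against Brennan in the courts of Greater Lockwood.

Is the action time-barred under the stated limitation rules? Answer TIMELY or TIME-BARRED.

TIME-BARRED

The claim accrued on January 2, 2017, when the wrongful act occurred.
18 months from January 2, 2017 is July 2, 2018.
The defendant's active military service from April 8, 2018 to June 10, 2019 tolled the period for 428 days, extending the deadline to September 3, 2019.
The automatic bankruptcy stay from August 14, 2019 to July 10, 2020 tolled the period for 331 days, extending the deadline to July 30, 2020.
No stated provision tolls the period for the plaintiff's incapacity, so the interval from January 27, 2017 to June 17, 2017 has no effect on the deadline.
None of the other events listed affects the running of the period under the stated rules.
Filing on November 8, 2020 missed the July 30, 2020 deadline — the action is time-barred.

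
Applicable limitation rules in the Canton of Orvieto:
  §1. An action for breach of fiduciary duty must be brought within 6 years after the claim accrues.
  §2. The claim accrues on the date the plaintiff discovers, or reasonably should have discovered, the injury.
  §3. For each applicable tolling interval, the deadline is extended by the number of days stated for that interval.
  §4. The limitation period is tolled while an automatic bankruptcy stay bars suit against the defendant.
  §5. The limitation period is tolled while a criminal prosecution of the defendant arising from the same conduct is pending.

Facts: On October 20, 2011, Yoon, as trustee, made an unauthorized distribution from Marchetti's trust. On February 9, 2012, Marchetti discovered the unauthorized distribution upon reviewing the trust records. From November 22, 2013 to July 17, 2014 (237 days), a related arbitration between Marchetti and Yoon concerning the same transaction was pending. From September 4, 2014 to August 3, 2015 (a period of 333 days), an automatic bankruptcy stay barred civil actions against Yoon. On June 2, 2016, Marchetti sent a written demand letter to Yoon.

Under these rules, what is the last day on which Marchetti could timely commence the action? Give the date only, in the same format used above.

January 8, 2019

The claim did not accrue until Marchetti discovered the injury on February 9, 2012; the October 20, 2011 act date does not start the clock under the stated rule.
Adding the 6 years base period to February 9, 2012 gives a deadline of February 9, 2018, before any tolling.
The period was tolled for 333 days by the automatic bankruptcy stay (September 4, 2014 to August 3, 2015), pushing the deadline to January 8, 2019.
Although a pending arbitration ran from November 22, 2013 to July 17, 2014, the stated rules do not make that a tolling event, so it is disregarded.
Nothing else in the chronology tolls or restarts the period.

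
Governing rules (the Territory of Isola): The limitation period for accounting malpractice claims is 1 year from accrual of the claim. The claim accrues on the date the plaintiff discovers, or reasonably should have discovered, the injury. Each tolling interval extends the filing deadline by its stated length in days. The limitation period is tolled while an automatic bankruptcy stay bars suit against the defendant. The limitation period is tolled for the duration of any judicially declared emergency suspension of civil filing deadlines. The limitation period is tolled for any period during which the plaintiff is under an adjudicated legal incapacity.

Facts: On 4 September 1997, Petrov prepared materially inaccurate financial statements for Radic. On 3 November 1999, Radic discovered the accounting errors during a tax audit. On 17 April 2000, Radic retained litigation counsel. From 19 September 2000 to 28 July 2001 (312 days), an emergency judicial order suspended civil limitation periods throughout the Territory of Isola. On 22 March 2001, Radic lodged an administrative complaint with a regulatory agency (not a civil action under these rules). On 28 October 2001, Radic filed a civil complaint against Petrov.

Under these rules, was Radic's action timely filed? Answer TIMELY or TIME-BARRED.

TIME-BARRED

Accrual is tied to discovery, so the period began on 3 November 1999 rather than on 4 September 1997 when the act occurred.
The untolled deadline — 1 year after 3 November 1999 — is 3 November 2000.
The period was tolled for 312 days by the emergency suspension of filing deadlines (19 September 2000 to 28 July 2001), pushing the deadline to 11 September 2001.
The other events in the timeline have no effect on the limitation period under the stated rules.
The 28 October 2001 filing falls after the 11 September 2001 deadline; the claim is time-barred.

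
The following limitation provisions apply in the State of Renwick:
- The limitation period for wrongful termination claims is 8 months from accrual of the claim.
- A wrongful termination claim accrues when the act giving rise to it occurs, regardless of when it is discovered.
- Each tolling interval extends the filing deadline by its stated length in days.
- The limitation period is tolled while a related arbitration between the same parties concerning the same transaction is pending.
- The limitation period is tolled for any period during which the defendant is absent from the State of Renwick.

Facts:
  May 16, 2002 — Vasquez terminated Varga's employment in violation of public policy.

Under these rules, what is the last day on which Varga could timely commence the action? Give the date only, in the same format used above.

January 16, 2003

The claim accrued on May 16, 2002, the date of the act.
8 months from May 16, 2002 is January 16, 2003.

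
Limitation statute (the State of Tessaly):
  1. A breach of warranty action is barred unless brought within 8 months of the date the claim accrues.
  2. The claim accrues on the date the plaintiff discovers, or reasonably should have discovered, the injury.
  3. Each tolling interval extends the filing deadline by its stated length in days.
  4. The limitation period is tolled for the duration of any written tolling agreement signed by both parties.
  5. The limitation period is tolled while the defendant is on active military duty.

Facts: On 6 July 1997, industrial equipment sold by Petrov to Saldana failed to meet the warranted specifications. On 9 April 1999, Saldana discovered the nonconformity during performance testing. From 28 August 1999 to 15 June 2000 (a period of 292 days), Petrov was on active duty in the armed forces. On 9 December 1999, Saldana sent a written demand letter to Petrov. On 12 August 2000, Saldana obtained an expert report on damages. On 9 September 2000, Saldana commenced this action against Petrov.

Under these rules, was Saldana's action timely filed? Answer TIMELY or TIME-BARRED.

The claim did not accrue until Saldana discovered the injury on 9 April 1999; the 6 July 1997 act date does not start the clock under the stated rule.
The untolled deadline — 8 months after 9 April 1999 — is 9 December 1999.
The defendant's active military service from 28 August 1999 to 15 June 2000 tolled the period for 292 days, extending the deadline to 26 September 2000.
The other events in the timeline have no effect on the limitation period under the stated rules.
Saldana filed on 9 September 2000, before the 26 September 2000 deadline, so the action is timely.

TIMELY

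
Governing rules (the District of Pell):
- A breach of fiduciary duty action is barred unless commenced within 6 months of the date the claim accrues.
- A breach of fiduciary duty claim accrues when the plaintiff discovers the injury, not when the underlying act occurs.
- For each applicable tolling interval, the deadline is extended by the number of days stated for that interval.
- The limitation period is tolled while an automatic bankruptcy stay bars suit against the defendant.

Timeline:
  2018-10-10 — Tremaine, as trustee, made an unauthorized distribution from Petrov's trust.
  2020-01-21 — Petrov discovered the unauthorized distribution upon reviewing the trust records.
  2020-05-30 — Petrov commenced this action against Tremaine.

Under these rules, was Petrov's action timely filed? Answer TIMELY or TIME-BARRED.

TIMELY

The claim did not accrue until Petrov discovered the injury on 2020-01-21; the 2018-10-10 act date does not start the clock under the stated rule.
6 months from 2020-01-21 is 2020-07-21.
Petrov filed on 2020-05-30, before the 2020-07-21 deadline, so the action is timely.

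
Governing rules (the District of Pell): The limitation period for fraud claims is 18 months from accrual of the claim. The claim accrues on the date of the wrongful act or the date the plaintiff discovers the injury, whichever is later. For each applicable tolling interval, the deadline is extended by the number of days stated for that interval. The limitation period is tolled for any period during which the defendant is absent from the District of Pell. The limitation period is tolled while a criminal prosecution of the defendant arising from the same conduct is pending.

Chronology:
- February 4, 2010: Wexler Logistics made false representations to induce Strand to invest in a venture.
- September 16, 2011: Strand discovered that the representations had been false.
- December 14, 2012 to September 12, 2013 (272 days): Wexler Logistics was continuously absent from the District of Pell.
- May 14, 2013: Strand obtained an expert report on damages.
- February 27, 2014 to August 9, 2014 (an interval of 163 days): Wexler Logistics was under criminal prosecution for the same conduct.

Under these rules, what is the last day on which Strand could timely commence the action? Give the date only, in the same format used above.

The claim accrued on September 16, 2011 — the later of the February 4, 2010 act and the September 16, 2011 discovery.
18 months from September 16, 2011 is March 16, 2013.
The period was tolled for 272 days by the defendant's absence from the jurisdiction (December 14, 2012 to September 12, 2013), pushing the deadline to December 13, 2013.
The pending criminal prosecution starting February 27, 2014 came too late — the period had run on December 13, 2013 — and so does not extend the deadline.
The other events in the timeline have no effect on the limitation period under the stated rules.

December 13, 2013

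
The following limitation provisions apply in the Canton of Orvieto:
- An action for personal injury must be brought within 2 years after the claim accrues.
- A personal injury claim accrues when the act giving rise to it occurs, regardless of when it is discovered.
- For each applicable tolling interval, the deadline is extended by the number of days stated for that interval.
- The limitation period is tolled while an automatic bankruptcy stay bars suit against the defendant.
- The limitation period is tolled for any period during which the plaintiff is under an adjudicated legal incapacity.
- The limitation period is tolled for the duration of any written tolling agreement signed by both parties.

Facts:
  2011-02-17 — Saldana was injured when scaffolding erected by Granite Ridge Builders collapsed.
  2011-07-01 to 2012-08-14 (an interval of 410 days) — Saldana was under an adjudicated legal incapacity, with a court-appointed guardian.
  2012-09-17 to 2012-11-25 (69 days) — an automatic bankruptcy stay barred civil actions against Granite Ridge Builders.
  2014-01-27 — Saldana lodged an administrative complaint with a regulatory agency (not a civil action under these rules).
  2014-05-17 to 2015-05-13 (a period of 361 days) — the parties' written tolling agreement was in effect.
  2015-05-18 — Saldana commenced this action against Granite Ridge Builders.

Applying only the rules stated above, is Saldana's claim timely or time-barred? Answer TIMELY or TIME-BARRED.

The claim accrued on 2011-02-17, the date of the act.
2 years from 2011-02-17 is 2013-02-17.
The period was tolled for 410 days by the plaintiff's legal incapacity (2011-07-01 to 2012-08-14), pushing the deadline to 2014-04-03.
The period was tolled for 69 days by the automatic bankruptcy stay (2012-09-17 to 2012-11-25), pushing the deadline to 2014-06-11.
Because the written tolling agreement ran from 2014-05-17 to 2015-05-13, the deadline is extended by 361 days to 2015-06-07.
None of the other events listed affects the running of the period under the stated rules.
Filing on 2015-05-18 beat the 2015-06-07 deadline — the action is timely.

TIMELY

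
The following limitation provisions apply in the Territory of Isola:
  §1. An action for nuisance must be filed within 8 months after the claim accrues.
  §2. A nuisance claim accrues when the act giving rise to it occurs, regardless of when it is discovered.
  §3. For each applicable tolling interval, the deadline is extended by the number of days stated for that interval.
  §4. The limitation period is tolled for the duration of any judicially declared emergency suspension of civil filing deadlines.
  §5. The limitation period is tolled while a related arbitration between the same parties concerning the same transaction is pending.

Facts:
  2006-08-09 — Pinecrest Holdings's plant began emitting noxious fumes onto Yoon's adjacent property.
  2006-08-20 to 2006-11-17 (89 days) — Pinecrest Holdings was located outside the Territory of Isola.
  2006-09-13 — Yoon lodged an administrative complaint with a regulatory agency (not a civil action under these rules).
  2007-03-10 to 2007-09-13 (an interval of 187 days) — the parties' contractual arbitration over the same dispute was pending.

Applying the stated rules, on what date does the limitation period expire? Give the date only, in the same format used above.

The claim accrued on 2006-08-09, when the wrongful act occurred.
The untolled deadline — 8 months after 2006-08-09 — is 2007-04-09.
The period was tolled for 187 days by the pending related arbitration (2007-03-10 to 2007-09-13), pushing the deadline to 2007-10-13.
No stated provision tolls the period for the defendant's absence, so the interval from 2006-08-20 to 2006-11-17 has no effect on the deadline.
The other events in the timeline have no effect on the limitation period under the stated rules.

2007-10-13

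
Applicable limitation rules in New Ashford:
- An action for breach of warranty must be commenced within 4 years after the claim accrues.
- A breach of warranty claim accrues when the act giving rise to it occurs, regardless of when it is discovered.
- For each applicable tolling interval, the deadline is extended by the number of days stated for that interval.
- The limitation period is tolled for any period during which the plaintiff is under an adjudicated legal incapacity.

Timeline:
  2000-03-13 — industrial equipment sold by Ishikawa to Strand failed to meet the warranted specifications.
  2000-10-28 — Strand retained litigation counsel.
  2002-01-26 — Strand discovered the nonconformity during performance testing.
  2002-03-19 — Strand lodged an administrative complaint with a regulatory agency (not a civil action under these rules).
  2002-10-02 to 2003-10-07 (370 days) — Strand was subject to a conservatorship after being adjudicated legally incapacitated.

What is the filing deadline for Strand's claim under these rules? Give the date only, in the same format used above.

2005-03-18

Because the rule ties accrual to occurrence, the claim accrued on 2000-03-13, not on the 2002-01-26 discovery date.
Adding the 4 years base period to 2000-03-13 gives a deadline of 2004-03-13, before any tolling.
The plaintiff's legal incapacity from 2002-10-02 to 2003-10-07 tolled the period for 370 days, extending the deadline to 2005-03-18.
Nothing else in the chronology tolls or restarts the period.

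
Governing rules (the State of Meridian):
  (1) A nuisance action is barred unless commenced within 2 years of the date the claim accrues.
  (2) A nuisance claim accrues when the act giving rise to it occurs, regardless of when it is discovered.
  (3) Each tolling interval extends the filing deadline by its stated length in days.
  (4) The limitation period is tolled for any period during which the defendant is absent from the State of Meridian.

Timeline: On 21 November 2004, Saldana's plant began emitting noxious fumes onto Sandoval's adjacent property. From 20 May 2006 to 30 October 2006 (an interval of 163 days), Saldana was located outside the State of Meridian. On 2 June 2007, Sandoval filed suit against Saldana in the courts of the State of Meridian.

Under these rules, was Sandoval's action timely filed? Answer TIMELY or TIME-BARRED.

TIME-BARRED

The limitation period began to run on 21 November 2004.
Adding the 2 years base period to 21 November 2004 gives a deadline of 21 November 2006, before any tolling.
The defendant's absence from the jurisdiction from 20 May 2006 to 30 October 2006 tolled the period for 163 days, extending the deadline to 3 May 2007.
Sandoval filed on 2 June 2007, after the 3 May 2007 deadline, so the action is time-barred.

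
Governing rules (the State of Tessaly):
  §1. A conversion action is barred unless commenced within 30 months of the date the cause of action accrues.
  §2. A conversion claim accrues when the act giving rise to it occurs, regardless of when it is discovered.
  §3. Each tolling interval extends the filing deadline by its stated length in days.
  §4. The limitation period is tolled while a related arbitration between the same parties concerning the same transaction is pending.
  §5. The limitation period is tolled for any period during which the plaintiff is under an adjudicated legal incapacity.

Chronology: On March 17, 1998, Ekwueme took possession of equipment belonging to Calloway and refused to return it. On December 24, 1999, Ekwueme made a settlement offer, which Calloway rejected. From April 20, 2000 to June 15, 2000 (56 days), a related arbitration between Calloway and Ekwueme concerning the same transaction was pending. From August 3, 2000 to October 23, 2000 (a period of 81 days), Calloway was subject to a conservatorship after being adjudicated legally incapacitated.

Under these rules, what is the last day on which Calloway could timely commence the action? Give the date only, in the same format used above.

February 1, 2001

The limitation period began to run on March 17, 1998.
Adding the 30 months base period to March 17, 1998 gives a deadline of September 17, 2000, before any tolling.
Because the pending related arbitration ran from April 20, 2000 to June 15, 2000, the deadline is extended by 56 days to November 12, 2000.
The plaintiff's legal incapacity from August 3, 2000 to October 23, 2000 tolled the period for 81 days, extending the deadline to February 1, 2001.
The other events in the timeline have no effect on the limitation period under the stated rules.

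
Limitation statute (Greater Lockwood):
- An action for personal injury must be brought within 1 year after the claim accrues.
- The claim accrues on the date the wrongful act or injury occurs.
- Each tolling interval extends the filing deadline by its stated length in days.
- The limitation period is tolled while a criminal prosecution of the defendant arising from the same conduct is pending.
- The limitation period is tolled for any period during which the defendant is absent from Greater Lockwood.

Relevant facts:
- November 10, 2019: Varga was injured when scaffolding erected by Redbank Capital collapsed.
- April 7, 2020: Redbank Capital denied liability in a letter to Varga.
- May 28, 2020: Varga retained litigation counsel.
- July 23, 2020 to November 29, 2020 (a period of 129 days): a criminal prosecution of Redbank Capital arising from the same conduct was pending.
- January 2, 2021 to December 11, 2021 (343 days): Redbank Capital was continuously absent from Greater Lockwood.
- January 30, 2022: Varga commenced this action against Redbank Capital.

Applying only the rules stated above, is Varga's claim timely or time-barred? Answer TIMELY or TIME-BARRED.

TIMELY

The claim accrued on November 10, 2019, when the wrongful act occurred.
The untolled deadline — 1 year after November 10, 2019 — is November 10, 2020.
The period was tolled for 129 days by the pending criminal prosecution (July 23, 2020 to November 29, 2020), pushing the deadline to March 19, 2021.
The defendant's absence from the jurisdiction from January 2, 2021 to December 11, 2021 tolled the period for 343 days, extending the deadline to February 25, 2022.
The other events in the timeline have no effect on the limitation period under the stated rules.
Filing on January 30, 2022 beat the February 25, 2022 deadline — the action is timely.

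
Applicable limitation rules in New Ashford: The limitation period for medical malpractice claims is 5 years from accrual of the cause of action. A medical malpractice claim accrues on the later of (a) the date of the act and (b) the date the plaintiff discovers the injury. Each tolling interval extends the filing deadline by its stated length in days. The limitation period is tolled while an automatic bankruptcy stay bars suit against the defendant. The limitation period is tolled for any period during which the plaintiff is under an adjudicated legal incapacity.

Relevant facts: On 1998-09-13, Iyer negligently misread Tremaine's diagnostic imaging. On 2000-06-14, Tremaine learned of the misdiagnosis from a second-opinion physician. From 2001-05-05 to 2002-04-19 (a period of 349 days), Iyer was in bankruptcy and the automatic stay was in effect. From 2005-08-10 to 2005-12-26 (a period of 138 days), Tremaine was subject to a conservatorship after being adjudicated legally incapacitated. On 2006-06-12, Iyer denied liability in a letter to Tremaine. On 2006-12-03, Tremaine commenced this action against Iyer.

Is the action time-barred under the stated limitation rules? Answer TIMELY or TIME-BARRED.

TIME-BARRED

Taking the later of the act (1998-09-13) and discovery (2000-06-14), the claim accrued on 2000-06-14.
The untolled deadline — 5 years after 2000-06-14 — is 2005-06-14.
The automatic bankruptcy stay from 2001-05-05 to 2002-04-19 tolled the period for 349 days, extending the deadline to 2006-05-29.
The plaintiff's legal incapacity from 2005-08-10 to 2005-12-26 tolled the period for 138 days, extending the deadline to 2006-10-14.
Nothing else in the chronology tolls or restarts the period.
Filing on 2006-12-03 missed the 2006-10-14 deadline — the action is time-barred.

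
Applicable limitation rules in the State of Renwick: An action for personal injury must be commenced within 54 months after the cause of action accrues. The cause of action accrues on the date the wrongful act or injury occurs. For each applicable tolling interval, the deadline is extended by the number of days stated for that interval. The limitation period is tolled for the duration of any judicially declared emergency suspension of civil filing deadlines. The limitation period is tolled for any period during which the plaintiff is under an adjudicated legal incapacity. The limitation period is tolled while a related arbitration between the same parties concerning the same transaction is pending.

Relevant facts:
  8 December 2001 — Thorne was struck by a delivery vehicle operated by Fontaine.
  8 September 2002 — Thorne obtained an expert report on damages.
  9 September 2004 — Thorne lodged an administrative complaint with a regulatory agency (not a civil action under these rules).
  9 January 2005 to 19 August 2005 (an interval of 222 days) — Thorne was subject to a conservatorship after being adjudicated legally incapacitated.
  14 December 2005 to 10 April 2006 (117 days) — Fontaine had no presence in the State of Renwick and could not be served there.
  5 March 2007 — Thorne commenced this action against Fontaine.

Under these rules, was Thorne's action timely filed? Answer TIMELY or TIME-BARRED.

TIME-BARRED

The cause of action accrued on 8 December 2001, the date of the act.
The untolled deadline — 54 months after 8 December 2001 — is 8 June 2006.
Because the plaintiff's legal incapacity ran from 9 January 2005 to 19 August 2005, the deadline is extended by 222 days to 16 January 2007.
Although the defendant's absence ran from 14 December 2005 to 10 April 2006, the stated rules do not make that a tolling event, so it is disregarded.
Nothing else in the chronology tolls or restarts the period.
Thorne filed on 5 March 2007, after the 16 January 2007 deadline, so the action is time-barred.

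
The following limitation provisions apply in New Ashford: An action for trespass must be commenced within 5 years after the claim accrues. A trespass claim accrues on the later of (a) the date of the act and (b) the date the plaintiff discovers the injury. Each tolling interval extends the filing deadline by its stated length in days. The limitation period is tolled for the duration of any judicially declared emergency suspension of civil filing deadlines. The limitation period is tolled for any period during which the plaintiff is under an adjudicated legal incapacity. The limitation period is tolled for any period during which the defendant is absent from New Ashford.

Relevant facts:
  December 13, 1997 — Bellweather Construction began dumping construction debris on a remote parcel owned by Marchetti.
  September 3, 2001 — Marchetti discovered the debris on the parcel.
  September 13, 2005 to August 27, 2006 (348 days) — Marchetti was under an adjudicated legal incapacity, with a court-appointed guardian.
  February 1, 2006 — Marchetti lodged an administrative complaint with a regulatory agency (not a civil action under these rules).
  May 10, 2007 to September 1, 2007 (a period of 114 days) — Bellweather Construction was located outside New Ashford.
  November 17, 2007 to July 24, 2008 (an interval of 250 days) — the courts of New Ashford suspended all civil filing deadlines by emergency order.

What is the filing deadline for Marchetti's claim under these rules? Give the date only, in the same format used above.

August 15, 2008

The claim accrued on September 3, 2001 — the later of the December 13, 1997 act and the September 3, 2001 discovery.
Adding the 5 years base period to September 3, 2001 gives a deadline of September 3, 2006, before any tolling.
Because the plaintiff's legal incapacity ran from September 13, 2005 to August 27, 2006, the deadline is extended by 348 days to August 17, 2007.
The period was tolled for 114 days by the defendant's absence from the jurisdiction (May 10, 2007 to September 1, 2007), pushing the deadline to December 9, 2007.
Because the emergency suspension of filing deadlines ran from November 17, 2007 to July 24, 2008, the deadline is extended by 250 days to August 15, 2008.
Nothing else in the chronology tolls or restarts the period.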